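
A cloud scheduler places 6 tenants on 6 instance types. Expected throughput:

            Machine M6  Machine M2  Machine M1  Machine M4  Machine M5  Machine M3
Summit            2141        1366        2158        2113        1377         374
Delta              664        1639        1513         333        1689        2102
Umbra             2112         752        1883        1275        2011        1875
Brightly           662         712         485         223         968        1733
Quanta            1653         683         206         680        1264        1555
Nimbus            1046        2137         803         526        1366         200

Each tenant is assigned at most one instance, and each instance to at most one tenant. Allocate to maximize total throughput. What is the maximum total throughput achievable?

Optimal: Summit→Machine M4 (2113 ops/s), Delta→Machine M5 (1689 ops/s), Umbra→Machine M1 (1883 ops/s), Brightly→Machine M3 (1733 ops/s), Quanta→Machine M6 (1653 ops/s), Nimbus→Machine M2 (2137 ops/s) — total 2113+1689+1883+1733+1653+2137 = 11208 ops/s.
Max-entry greedy (repeatedly take the single best remaining cell) gives 9996 ops/s, worse by 1212.
Swapping Delta↔Umbra (Delta→Machine M1 1513 ops/s, Umbra→Machine M5 2011 ops/s) loses 48.

Max total: 11208 ops/s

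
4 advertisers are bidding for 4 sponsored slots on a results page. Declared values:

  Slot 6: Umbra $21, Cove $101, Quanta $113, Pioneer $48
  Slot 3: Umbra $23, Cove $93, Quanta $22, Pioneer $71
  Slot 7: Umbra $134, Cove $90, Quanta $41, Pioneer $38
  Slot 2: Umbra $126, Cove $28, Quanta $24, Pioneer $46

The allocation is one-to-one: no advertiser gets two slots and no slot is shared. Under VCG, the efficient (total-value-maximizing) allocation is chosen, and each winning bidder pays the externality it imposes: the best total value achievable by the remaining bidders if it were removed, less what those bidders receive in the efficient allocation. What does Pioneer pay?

Pioneer pays $11.

Efficient allocation: Umbra→Slot 2 ($126), Cove→Slot 7 ($90), Quanta→Slot 6 ($113), Pioneer→Slot 3 ($71); total welfare W = $400.
Pioneer receives Slot 3 at value $71, so the others get W − 71 = $329.
Without Pioneer: best allocation of the remaining 3 bidders over all 4 slots is Umbra→Slot 7 ($134), Cove→Slot 3 ($93), Quanta→Slot 6 ($113), total $340.
VCG payment = (others' best without Pioneer) − (others' welfare with Pioneer) = 340 − 329 = $11.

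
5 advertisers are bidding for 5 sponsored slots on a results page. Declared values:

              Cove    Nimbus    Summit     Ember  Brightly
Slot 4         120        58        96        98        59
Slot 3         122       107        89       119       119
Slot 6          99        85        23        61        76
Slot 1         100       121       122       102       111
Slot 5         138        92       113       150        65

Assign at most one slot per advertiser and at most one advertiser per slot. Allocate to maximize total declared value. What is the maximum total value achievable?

This is the linear assignment problem.
Optimal: Cove→Slot 4 ($120), Nimbus→Slot 6 ($85), Summit→Slot 1 ($122), Ember→Slot 5 ($150), Brightly→Slot 3 ($119) — total 120+85+122+150+119 = $596.
Row-greedy (each advertiser in turn takes its best remaining slot) gives $550, worse by 46.
Next-best assignment: Cove→Slot 6, Nimbus→Slot 1, Summit→Slot 4, Ember→Slot 5, Brightly→Slot 3 = $585.
No other one-to-one assignment exceeds $596.

Maximum total: $596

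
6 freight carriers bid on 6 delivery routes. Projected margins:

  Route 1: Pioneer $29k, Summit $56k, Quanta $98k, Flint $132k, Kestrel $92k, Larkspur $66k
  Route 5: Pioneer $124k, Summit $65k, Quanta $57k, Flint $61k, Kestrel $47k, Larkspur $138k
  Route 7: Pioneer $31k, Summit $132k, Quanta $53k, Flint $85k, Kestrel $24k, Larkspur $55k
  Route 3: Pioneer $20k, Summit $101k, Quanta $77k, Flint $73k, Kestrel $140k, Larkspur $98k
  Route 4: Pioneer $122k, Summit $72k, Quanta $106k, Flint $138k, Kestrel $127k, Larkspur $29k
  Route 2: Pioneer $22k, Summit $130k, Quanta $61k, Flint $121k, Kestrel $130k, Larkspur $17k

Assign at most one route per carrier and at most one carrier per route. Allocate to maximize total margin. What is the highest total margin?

Optimal: Pioneer→Route 4 ($122k), Summit→Route 7 ($132k), Quanta→Route 1 ($98k), Flint→Route 2 ($121k), Kestrel→Route 3 ($140k), Larkspur→Route 5 ($138k) — total 122+132+98+121+140+138 = $751k.
Column-greedy (each route in turn goes to its best remaining carrier) gives $725k, worse by 26.
No other one-to-one assignment exceeds $751k.

Maximum total: $751k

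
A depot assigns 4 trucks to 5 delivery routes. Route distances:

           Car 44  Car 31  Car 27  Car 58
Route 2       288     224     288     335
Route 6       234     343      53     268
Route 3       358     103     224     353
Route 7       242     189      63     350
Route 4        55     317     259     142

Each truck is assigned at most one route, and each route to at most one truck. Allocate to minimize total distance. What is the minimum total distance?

Min total: 489 km

Optimal: Car 44→Route 4 (55 km), Car 31→Route 3 (103 km), Car 27→Route 7 (63 km), Car 58→Route 6 (268 km) — total 55+103+63+268 = 489 km.
Column-greedy (each route in turn goes to its cheapest remaining truck) gives 872 km, worse by 383.
Next-best assignment: Car 44→Route 7, Car 31→Route 3, Car 27→Route 6, Car 58→Route 4 = 540 km.
Swapping Car 31↔Car 58 (Car 31→Route 6 343 km, Car 58→Route 3 353 km) adds 325.
Checked against all permutations: 489 km is optimal.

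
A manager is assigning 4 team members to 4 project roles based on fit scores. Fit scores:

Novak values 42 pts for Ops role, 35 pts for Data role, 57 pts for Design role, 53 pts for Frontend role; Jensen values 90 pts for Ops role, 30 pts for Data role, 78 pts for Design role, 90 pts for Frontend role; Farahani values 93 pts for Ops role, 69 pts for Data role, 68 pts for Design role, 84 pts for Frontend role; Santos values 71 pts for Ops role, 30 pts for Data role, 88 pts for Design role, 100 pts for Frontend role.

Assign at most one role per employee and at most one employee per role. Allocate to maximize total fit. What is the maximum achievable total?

Optimal: Novak→Design role (57 pts), Jensen→Ops role (90 pts), Farahani→Data role (69 pts), Santos→Frontend role (100 pts) — total 57+90+69+100 = 316 pts.
Max-entry greedy (repeatedly take the single best remaining cell) gives 306 pts, worse by 10.
Next-best assignment: Novak→Data role, Jensen→Design role, Farahani→Ops role, Santos→Frontend role = 306 pts.
Swapping Santos↔Jensen (Santos→Ops role 71 pts, Jensen→Frontend role 90 pts) loses 29.
Every other assignment is strictly worse.

Max total: 316 pts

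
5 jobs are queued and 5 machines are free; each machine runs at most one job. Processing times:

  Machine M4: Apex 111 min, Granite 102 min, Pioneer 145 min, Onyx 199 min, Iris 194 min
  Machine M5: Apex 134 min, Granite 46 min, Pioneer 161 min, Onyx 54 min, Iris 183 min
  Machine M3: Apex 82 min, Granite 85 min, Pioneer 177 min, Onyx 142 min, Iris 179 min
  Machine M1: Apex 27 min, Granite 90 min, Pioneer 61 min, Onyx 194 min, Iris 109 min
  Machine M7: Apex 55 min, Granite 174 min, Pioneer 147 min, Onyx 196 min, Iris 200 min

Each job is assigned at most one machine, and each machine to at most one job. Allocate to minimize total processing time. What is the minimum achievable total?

Treat this as an assignment problem: match each job to one machine.
Optimal: Apex→Machine M7 (55 min), Granite→Machine M3 (85 min), Pioneer→Machine M4 (145 min), Onyx→Machine M5 (54 min), Iris→Machine M1 (109 min) — total 55+85+145+54+109 = 448 min.
Column-greedy (each machine in turn goes to its cheapest remaining job) gives 499 min, worse by 51.
Swapping Onyx↔Apex (Onyx→Machine M7 196 min, Apex→Machine M5 134 min) adds 221.

Minimum total: 448 min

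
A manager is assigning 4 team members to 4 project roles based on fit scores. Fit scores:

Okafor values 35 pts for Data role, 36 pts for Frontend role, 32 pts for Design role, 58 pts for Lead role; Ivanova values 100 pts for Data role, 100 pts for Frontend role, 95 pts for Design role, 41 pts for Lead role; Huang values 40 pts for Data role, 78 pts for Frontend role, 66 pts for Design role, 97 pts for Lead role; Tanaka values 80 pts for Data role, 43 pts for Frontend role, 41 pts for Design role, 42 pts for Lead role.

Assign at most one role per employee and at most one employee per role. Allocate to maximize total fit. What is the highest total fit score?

Max total: 311 pts

Treat this as an assignment problem: match each employee to one role.
Optimal: Okafor→Lead role (58 pts), Ivanova→Design role (95 pts), Huang→Frontend role (78 pts), Tanaka→Data role (80 pts) — total 58+95+78+80 = 311 pts.
Max-entry greedy (repeatedly take the single best remaining cell) gives 272 pts, worse by 39.
Swapping Tanaka↔Ivanova (Tanaka→Design role 41 pts, Ivanova→Data role 100 pts) loses 34.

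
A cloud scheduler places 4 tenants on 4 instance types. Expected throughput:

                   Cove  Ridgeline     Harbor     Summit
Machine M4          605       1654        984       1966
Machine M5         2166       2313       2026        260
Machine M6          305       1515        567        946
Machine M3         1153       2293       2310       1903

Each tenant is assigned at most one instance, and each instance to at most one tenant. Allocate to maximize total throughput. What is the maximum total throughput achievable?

Maximum total: 7957 ops/s

Treat this as an assignment problem: match each tenant to one instance.
Optimal: Cove→Machine M5 (2166 ops/s), Ridgeline→Machine M6 (1515 ops/s), Harbor→Machine M3 (2310 ops/s), Summit→Machine M4 (1966 ops/s) — total 2166+1515+2310+1966 = 7957 ops/s.
Row-greedy (each tenant in turn takes its best remaining instance) gives 6389 ops/s, worse by 1568.
Next-best assignment: Cove→Machine M5, Ridgeline→Machine M4, Harbor→Machine M3, Summit→Machine M6 = 7076 ops/s.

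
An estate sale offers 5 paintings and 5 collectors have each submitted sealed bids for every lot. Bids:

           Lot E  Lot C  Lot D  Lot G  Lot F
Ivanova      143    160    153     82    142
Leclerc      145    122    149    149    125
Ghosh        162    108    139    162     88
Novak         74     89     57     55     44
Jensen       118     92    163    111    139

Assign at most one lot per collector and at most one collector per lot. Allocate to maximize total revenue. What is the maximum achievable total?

Max total: $705

Optimal: Ivanova→Lot F ($142), Leclerc→Lot G ($149), Ghosh→Lot E ($162), Novak→Lot C ($89), Jensen→Lot D ($163) — total 142+149+162+89+163 = $705.
Column-greedy (each lot in turn goes to its best remaining collector) gives $678, worse by 27.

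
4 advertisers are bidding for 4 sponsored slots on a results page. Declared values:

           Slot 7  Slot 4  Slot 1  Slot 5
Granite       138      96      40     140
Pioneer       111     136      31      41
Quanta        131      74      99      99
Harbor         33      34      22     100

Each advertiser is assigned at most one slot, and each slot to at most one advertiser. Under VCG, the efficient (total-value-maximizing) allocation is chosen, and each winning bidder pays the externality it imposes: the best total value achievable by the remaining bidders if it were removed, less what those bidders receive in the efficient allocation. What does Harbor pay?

Harbor pays $34.

Efficient allocation: Granite→Slot 7 ($138), Pioneer→Slot 4 ($136), Quanta→Slot 1 ($99), Harbor→Slot 5 ($100); total welfare W = $473.
Harbor receives Slot 5 at value $100, so the others get W − 100 = $373.
Without Harbor: best allocation of the remaining 3 bidders over all 4 slots is Granite→Slot 5 ($140), Pioneer→Slot 4 ($136), Quanta→Slot 7 ($131), total $407.
VCG payment = (others' best without Harbor) − (others' welfare with Harbor) = 407 − 373 = $34.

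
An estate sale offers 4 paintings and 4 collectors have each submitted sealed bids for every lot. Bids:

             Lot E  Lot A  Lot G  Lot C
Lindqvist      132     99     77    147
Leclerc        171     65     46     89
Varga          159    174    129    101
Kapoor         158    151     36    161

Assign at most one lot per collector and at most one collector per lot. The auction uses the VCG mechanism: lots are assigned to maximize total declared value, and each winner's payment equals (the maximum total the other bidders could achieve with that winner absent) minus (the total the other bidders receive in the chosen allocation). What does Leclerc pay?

Leclerc pays $52.

Efficient allocation: Lindqvist→Lot C ($147), Leclerc→Lot E ($171), Varga→Lot G ($129), Kapoor→Lot A ($151); total welfare W = $598.
Leclerc receives Lot E at value $171, so the others get W − 171 = $427.
Without Leclerc: best allocation of the remaining 3 bidders over all 4 lots is Lindqvist→Lot C ($147), Varga→Lot A ($174), Kapoor→Lot E ($158), total $479.
VCG payment = (others' best without Leclerc) − (others' welfare with Leclerc) = 479 − 427 = $52.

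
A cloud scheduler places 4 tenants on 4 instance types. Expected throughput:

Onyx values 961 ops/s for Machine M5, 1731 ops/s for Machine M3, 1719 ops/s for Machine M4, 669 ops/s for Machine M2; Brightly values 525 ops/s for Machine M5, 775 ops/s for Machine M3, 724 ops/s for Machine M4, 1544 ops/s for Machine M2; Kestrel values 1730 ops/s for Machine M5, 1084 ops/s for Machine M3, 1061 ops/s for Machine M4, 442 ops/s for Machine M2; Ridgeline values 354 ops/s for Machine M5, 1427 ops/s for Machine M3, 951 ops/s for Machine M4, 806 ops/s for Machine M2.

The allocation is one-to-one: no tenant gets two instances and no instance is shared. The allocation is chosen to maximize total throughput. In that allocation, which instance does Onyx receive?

Onyx receives Machine M4.

This is the linear assignment problem.
Optimal: Onyx→Machine M4 (1719 ops/s), Brightly→Machine M2 (1544 ops/s), Kestrel→Machine M5 (1730 ops/s), Ridgeline→Machine M3 (1427 ops/s) — total 1719+1544+1730+1427 = 6420 ops/s.
Max-entry greedy (repeatedly take the single best remaining cell) gives 5956 ops/s, worse by 464.
Onyx's own top instance is Machine M3 (1731 ops/s), but forcing Onyx→Machine M3 and reassigning the rest optimally gives only 5956 ops/s — worse by 464.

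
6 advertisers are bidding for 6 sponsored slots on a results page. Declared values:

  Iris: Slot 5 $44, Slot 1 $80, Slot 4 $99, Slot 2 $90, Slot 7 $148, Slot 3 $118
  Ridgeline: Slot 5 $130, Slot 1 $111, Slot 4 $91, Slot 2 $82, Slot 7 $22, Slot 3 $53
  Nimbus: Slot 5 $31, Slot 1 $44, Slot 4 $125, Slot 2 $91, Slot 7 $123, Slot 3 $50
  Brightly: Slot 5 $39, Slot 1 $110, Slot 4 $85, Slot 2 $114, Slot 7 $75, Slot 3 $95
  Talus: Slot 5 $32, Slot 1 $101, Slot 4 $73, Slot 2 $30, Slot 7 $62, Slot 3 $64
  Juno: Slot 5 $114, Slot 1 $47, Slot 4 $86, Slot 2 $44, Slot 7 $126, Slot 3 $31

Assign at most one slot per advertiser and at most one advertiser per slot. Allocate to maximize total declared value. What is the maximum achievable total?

Maximum total: $714

Optimal: Iris→Slot 3 ($118), Ridgeline→Slot 5 ($130), Nimbus→Slot 4 ($125), Brightly→Slot 2 ($114), Talus→Slot 1 ($101), Juno→Slot 7 ($126) — total 118+130+125+114+101+126 = $714.
Max-entry greedy (repeatedly take the single best remaining cell) gives $649, worse by 65.
Checked against all permutations: $714 is optimal.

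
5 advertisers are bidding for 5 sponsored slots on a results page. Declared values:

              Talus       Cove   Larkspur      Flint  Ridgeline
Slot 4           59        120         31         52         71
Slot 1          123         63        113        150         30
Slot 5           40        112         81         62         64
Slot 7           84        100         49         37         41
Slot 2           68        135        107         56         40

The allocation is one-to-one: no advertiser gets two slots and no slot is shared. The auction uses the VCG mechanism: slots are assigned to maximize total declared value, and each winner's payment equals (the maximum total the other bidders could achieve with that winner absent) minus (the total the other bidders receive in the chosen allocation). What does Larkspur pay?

Efficient allocation: Talus→Slot 7 ($84), Cove→Slot 4 ($120), Larkspur→Slot 2 ($107), Flint→Slot 1 ($150), Ridgeline→Slot 5 ($64); total welfare W = $525.
Larkspur receives Slot 2 at value $107, so the others get W − 107 = $418.
Without Larkspur: best allocation of the remaining 4 bidders over all 5 slots is Talus→Slot 7 ($84), Cove→Slot 2 ($135), Flint→Slot 1 ($150), Ridgeline→Slot 4 ($71), total $440.
VCG payment = (others' best without Larkspur) − (others' welfare with Larkspur) = 440 − 418 = $22.

Larkspur pays $22.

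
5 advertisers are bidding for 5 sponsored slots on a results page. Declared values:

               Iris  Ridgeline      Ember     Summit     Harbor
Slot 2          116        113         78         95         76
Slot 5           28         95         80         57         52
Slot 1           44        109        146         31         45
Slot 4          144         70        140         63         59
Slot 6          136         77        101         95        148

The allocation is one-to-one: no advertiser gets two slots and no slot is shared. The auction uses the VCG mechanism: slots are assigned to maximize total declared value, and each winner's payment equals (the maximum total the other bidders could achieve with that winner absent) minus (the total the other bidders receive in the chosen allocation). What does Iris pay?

Iris pays $8.

Efficient allocation: Iris→Slot 4 ($144), Ridgeline→Slot 5 ($95), Ember→Slot 1 ($146), Summit→Slot 2 ($95), Harbor→Slot 6 ($148); total welfare W = $628.
Iris receives Slot 4 at value $144, so the others get W − 144 = $484.
Without Iris: best allocation of the remaining 4 bidders over all 5 slots is Ridgeline→Slot 1 ($109), Ember→Slot 4 ($140), Summit→Slot 2 ($95), Harbor→Slot 6 ($148), total $492.
VCG payment = (others' best without Iris) − (others' welfare with Iris) = 492 − 484 = $8.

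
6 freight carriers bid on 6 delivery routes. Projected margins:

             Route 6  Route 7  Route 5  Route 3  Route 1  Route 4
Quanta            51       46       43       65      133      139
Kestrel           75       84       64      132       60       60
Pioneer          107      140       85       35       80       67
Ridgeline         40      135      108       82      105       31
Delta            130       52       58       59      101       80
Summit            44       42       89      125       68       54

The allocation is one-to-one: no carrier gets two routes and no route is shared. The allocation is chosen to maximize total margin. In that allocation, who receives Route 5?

Summit receives Route 5.

This is a one-to-one assignment (maximum-weight bipartite matching).
Optimal: Quanta→Route 4 ($139k), Kestrel→Route 3 ($132k), Pioneer→Route 7 ($140k), Ridgeline→Route 1 ($105k), Delta→Route 6 ($130k), Summit→Route 5 ($89k) — total 139+132+140+105+130+89 = $735k.
Max-entry greedy (repeatedly take the single best remaining cell) gives $717k, worse by 18.
Next-best assignment: Quanta→Route 4, Kestrel→Route 3, Pioneer→Route 7, Ridgeline→Route 5, Delta→Route 6, Summit→Route 1 = $717k.
Swapping Ridgeline↔Summit (Ridgeline→Route 5 $108k, Summit→Route 1 $68k) loses 18.
Checked against all permutations: $735k is optimal.
Summit's own top route is Route 3 ($125k), but forcing Summit→Route 3 and reassigning the rest optimally gives only $703k — worse by 32.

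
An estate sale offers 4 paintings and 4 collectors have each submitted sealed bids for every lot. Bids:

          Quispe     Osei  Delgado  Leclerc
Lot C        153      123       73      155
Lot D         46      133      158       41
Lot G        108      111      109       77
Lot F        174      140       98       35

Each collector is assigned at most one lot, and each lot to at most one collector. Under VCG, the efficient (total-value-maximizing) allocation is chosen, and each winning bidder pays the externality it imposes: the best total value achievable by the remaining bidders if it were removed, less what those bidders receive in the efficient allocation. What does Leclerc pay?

Efficient allocation: Quispe→Lot F ($174), Osei→Lot G ($111), Delgado→Lot D ($158), Leclerc→Lot C ($155); total welfare W = $598.
Leclerc receives Lot C at value $155, so the others get W − 155 = $443.
Without Leclerc: best allocation of the remaining 3 bidders over all 4 lots is Quispe→Lot F ($174), Osei→Lot C ($123), Delgado→Lot D ($158), total $455.
VCG payment = (others' best without Leclerc) − (others' welfare with Leclerc) = 455 − 443 = $12.

Leclerc pays $12.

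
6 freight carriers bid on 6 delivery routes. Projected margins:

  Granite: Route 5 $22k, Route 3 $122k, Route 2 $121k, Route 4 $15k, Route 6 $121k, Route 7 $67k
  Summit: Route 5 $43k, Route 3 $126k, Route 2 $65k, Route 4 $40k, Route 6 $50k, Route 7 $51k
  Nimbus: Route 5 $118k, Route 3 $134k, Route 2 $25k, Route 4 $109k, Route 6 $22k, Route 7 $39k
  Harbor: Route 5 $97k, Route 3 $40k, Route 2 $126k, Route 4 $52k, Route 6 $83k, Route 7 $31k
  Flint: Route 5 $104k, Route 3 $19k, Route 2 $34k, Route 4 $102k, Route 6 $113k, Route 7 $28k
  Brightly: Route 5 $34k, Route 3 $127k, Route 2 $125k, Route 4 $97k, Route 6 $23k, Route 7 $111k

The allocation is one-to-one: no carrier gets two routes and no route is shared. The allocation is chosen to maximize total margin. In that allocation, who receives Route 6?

Granite receives Route 6.

This is a one-to-one assignment (maximum-weight bipartite matching).
Optimal: Granite→Route 6 ($121k), Summit→Route 3 ($126k), Nimbus→Route 5 ($118k), Harbor→Route 2 ($126k), Flint→Route 4 ($102k), Brightly→Route 7 ($111k) — total 121+126+118+126+102+111 = $704k.
Row-greedy (each carrier in turn takes its best remaining route) gives $601k, worse by 103.
Next-best assignment: Granite→Route 6, Summit→Route 3, Nimbus→Route 4, Harbor→Route 2, Flint→Route 5, Brightly→Route 7 = $697k.
Granite's own top route is Route 3 ($122k), but forcing Granite→Route 3 and reassigning the rest optimally gives only $630k — worse by 74.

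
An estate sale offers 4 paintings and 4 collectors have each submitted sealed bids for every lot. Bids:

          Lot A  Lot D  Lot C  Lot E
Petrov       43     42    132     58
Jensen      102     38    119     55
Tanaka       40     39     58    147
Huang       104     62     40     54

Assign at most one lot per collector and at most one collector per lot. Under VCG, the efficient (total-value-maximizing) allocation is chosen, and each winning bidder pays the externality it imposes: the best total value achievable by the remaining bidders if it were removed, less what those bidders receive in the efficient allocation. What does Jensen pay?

Efficient allocation: Petrov→Lot C ($132), Jensen→Lot A ($102), Tanaka→Lot E ($147), Huang→Lot D ($62); total welfare W = $443.
Jensen receives Lot A at value $102, so the others get W − 102 = $341.
Without Jensen: best allocation of the remaining 3 bidders over all 4 lots is Petrov→Lot C ($132), Tanaka→Lot E ($147), Huang→Lot A ($104), total $383.
VCG payment = (others' best without Jensen) − (others' welfare with Jensen) = 383 − 341 = $42.

Jensen pays $42.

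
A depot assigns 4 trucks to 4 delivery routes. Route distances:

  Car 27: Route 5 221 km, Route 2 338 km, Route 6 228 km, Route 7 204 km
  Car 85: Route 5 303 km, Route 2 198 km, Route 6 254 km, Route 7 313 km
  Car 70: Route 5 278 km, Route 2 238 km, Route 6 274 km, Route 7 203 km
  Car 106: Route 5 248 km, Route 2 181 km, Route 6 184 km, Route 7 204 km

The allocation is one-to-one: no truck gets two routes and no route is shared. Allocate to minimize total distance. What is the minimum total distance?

This is a one-to-one assignment (minimum-cost bipartite matching).
Optimal: Car 27→Route 5 (221 km), Car 85→Route 2 (198 km), Car 70→Route 7 (203 km), Car 106→Route 6 (184 km) — total 221+198+203+184 = 806 km.
Row-greedy (each truck in turn takes its cheapest remaining route) gives 924 km, worse by 118.
No other one-to-one assignment undercuts 806 km.

Minimum total: 806 km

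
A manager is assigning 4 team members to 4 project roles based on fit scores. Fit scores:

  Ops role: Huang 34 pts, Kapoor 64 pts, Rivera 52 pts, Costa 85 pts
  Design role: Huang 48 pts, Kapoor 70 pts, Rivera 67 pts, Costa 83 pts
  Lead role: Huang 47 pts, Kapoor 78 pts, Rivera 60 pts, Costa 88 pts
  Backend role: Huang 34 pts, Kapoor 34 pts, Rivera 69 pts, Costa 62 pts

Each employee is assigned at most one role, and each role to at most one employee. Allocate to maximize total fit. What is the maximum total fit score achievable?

Maximum total: 280 pts

Optimal: Huang→Design role (48 pts), Kapoor→Lead role (78 pts), Rivera→Backend role (69 pts), Costa→Ops role (85 pts) — total 48+78+69+85 = 280 pts.
Column-greedy (each role in turn goes to its best remaining employee) gives 249 pts, worse by 31.
Every other assignment is strictly worse.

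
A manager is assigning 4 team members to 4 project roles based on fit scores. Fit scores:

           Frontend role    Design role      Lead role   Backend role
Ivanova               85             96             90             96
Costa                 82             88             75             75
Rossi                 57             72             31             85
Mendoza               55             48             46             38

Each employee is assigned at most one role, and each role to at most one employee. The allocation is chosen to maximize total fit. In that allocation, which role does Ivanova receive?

Optimal: Ivanova→Lead role (90 pts), Costa→Design role (88 pts), Rossi→Backend role (85 pts), Mendoza→Frontend role (55 pts) — total 90+88+85+55 = 318 pts.
Every other assignment is strictly worse.
Ivanova's own top role is Design role (96 pts), but forcing Ivanova→Design role and reassigning the rest optimally gives only 311 pts — worse by 7.

Ivanova receives Lead role.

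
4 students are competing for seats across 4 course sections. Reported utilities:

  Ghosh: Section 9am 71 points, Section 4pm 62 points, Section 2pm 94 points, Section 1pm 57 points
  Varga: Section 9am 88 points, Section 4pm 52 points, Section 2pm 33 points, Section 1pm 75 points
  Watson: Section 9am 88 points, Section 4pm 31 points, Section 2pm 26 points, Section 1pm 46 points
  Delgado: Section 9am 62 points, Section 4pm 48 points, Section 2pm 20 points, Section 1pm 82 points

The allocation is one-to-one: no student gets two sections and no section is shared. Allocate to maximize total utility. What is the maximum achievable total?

Maximum total: 316 points

This is the linear assignment problem.
Optimal: Ghosh→Section 2pm (94 points), Varga→Section 4pm (52 points), Watson→Section 9am (88 points), Delgado→Section 1pm (82 points) — total 94+52+88+82 = 316 points.
Column-greedy (each section in turn goes to its best remaining student) gives 258 points, worse by 58.
Swapping Varga↔Watson (Varga→Section 9am 88 points, Watson→Section 4pm 31 points) loses 21.
No other one-to-one assignment exceeds 316 points.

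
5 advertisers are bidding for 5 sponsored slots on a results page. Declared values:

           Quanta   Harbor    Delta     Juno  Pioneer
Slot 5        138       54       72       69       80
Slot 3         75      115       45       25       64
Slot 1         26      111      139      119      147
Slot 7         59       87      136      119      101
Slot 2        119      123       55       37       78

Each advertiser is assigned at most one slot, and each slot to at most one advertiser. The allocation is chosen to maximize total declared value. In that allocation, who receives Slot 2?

Optimal: Quanta→Slot 5 ($138), Harbor→Slot 3 ($115), Delta→Slot 1 ($139), Juno→Slot 7 ($119), Pioneer→Slot 2 ($78) — total 138+115+139+119+78 = $589.
Column-greedy (each slot in turn goes to its best remaining advertiser) gives $573, worse by 16.
No other one-to-one assignment exceeds $589.
Pioneer's own top slot is Slot 1 ($147), but forcing Pioneer→Slot 1 and reassigning the rest optimally gives only $586 — worse by 3.

Pioneer receives Slot 2.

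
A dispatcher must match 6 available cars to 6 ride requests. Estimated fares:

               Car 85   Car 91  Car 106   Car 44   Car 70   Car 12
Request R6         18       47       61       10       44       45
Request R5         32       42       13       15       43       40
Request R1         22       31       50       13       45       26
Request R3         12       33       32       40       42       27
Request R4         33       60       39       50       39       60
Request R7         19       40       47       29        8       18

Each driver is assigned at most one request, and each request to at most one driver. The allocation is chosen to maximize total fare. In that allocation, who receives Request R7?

Car 91 receives Request R7.

Optimal: Car 85→Request R5 ($32), Car 91→Request R7 ($40), Car 106→Request R6 ($61), Car 44→Request R3 ($40), Car 70→Request R1 ($45), Car 12→Request R4 ($60) — total 32+40+61+40+45+60 = $278.
Max-entry greedy (repeatedly take the single best remaining cell) gives $265, worse by 13.
Swapping Car 44↔Car 91 (Car 44→Request R7 $29, Car 91→Request R3 $33) loses 18.
Checked against all permutations: $278 is optimal.
Car 91's own top request is Request R4 ($60), but forcing Car 91→Request R4 and reassigning the rest optimally gives only $269 — worse by 9.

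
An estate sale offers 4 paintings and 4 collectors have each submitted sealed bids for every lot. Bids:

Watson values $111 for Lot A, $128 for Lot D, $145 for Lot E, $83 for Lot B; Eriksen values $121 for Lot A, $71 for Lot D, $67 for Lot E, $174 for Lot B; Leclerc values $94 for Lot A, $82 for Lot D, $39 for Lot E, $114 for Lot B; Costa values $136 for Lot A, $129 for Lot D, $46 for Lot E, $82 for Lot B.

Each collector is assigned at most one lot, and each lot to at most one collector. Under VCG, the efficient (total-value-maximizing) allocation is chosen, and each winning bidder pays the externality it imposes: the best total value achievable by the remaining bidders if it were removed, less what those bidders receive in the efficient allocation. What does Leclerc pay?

Leclerc pays $7.

Efficient allocation: Watson→Lot E ($145), Eriksen→Lot B ($174), Leclerc→Lot A ($94), Costa→Lot D ($129); total welfare W = $542.
Leclerc receives Lot A at value $94, so the others get W − 94 = $448.
Without Leclerc: best allocation of the remaining 3 bidders over all 4 lots is Watson→Lot E ($145), Eriksen→Lot B ($174), Costa→Lot A ($136), total $455.
VCG payment = (others' best without Leclerc) − (others' welfare with Leclerc) = 455 − 448 = $7.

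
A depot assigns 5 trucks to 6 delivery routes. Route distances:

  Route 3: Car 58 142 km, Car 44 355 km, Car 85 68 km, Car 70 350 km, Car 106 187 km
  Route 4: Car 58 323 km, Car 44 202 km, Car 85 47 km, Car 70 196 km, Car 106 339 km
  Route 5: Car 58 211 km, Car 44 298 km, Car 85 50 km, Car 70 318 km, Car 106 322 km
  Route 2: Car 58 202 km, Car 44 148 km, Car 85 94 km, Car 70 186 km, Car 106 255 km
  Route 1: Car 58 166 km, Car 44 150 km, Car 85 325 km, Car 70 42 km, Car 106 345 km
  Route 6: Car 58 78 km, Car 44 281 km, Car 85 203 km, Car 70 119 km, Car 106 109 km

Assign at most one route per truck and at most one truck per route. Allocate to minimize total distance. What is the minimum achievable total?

Minimum total: 488 km

Treat this as an assignment problem: match each truck to one route.
Optimal: Car 58→Route 3 (142 km), Car 44→Route 2 (148 km), Car 85→Route 4 (47 km), Car 70→Route 1 (42 km), Car 106→Route 6 (109 km) — total 142+148+47+42+109 = 488 km.
Min-entry greedy (repeatedly take the single cheapest remaining cell) gives 502 km, worse by 14.
Next-best assignment: Car 58→Route 3, Car 44→Route 2, Car 85→Route 5, Car 70→Route 1, Car 106→Route 6 = 491 km.
Swapping Car 106↔Car 58 (Car 106→Route 3 187 km, Car 58→Route 6 78 km) adds 14.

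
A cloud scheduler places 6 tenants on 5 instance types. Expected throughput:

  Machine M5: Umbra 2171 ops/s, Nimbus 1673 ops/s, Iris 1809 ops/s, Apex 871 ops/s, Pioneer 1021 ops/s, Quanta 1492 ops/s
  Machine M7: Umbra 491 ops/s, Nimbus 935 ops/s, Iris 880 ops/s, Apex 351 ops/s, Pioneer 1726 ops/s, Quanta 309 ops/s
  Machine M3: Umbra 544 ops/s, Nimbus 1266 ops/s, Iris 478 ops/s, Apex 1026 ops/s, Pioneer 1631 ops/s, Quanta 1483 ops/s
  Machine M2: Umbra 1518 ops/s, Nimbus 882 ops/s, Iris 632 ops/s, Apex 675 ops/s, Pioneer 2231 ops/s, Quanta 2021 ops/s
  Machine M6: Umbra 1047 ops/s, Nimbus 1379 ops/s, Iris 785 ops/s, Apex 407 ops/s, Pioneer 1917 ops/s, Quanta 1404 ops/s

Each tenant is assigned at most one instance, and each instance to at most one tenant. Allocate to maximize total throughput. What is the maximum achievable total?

Optimal: Umbra→Machine M5 (2171 ops/s), Pioneer→Machine M7 (1726 ops/s), Apex→Machine M3 (1026 ops/s), Quanta→Machine M2 (2021 ops/s), Nimbus→Machine M6 (1379 ops/s) — total 2171+1726+1026+2021+1379 = 8323 ops/s.
Next-best assignment: Umbra→Machine M5, Iris→Machine M7, Nimbus→Machine M3, Quanta→Machine M2, Pioneer→Machine M6 = 8255 ops/s.
Checked against all permutations: 8323 ops/s is optimal.

Max total: 8323 ops/s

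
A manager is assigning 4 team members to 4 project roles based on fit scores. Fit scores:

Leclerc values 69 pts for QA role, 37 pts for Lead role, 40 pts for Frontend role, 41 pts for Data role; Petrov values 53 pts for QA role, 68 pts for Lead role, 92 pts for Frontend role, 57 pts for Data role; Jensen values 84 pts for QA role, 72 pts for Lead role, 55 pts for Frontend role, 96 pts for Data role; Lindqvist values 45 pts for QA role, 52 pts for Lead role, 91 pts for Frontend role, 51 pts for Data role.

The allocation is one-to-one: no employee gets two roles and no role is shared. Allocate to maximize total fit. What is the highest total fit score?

Max total: 324 pts

This is a one-to-one assignment (maximum-weight bipartite matching).
Optimal: Leclerc→QA role (69 pts), Petrov→Lead role (68 pts), Jensen→Data role (96 pts), Lindqvist→Frontend role (91 pts) — total 69+68+96+91 = 324 pts.
Row-greedy (each employee in turn takes its best remaining role) gives 309 pts, worse by 15.
Every other assignment is strictly worse.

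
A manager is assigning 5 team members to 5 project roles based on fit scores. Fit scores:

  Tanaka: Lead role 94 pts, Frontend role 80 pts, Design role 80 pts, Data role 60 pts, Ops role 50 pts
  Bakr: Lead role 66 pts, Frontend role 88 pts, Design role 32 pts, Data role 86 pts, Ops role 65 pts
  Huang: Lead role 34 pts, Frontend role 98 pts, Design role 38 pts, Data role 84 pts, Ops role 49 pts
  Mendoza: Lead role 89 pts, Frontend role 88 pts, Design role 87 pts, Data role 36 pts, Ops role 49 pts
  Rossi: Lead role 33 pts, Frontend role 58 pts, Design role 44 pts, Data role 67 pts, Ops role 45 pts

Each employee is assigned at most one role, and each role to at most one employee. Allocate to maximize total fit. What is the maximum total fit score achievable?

Optimal: Tanaka→Lead role (94 pts), Bakr→Ops role (65 pts), Huang→Frontend role (98 pts), Mendoza→Design role (87 pts), Rossi→Data role (67 pts) — total 94+65+98+87+67 = 411 pts.
Next-best assignment: Tanaka→Lead role, Bakr→Data role, Huang→Frontend role, Mendoza→Design role, Rossi→Ops role = 410 pts.
No other one-to-one assignment exceeds 411 pts.

Maximum total: 411 pts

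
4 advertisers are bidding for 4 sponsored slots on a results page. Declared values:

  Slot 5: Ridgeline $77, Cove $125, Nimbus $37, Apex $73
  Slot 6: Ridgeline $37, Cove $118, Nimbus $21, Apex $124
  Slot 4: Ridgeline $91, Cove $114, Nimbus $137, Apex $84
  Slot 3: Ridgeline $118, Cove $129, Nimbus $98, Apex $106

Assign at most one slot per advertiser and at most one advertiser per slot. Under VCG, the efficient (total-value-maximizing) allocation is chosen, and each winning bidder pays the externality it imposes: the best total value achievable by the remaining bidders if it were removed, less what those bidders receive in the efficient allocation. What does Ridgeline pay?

Ridgeline pays $4.

Efficient allocation: Ridgeline→Slot 3 ($118), Cove→Slot 5 ($125), Nimbus→Slot 4 ($137), Apex→Slot 6 ($124); total welfare W = $504.
Ridgeline receives Slot 3 at value $118, so the others get W − 118 = $386.
Without Ridgeline: best allocation of the remaining 3 bidders over all 4 slots is Cove→Slot 3 ($129), Nimbus→Slot 4 ($137), Apex→Slot 6 ($124), total $390.
VCG payment = (others' best without Ridgeline) − (others' welfare with Ridgeline) = 390 − 386 = $4.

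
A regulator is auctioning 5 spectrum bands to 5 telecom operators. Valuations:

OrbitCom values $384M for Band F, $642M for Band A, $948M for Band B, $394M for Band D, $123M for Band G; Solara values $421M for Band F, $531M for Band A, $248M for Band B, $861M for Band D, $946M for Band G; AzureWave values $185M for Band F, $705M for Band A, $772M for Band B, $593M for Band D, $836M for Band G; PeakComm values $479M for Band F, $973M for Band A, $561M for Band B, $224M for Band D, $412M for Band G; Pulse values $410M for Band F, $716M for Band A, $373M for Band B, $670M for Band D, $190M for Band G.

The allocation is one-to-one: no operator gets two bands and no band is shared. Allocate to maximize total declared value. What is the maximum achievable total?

Max total: $4028M

Optimal: OrbitCom→Band B ($948M), Solara→Band D ($861M), AzureWave→Band G ($836M), PeakComm→Band A ($973M), Pulse→Band F ($410M) — total 948+861+836+973+410 = $4028M.
Row-greedy (each operator in turn takes its best remaining band) gives $3748M, worse by 280.
Next-best assignment: OrbitCom→Band B, Solara→Band G, AzureWave→Band D, PeakComm→Band A, Pulse→Band F = $3870M.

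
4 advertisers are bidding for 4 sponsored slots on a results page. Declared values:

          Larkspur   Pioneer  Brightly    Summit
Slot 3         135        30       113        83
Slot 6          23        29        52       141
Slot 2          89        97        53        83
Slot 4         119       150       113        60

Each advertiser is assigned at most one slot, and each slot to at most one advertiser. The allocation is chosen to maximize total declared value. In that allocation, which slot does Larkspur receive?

Optimal: Larkspur→Slot 2 ($89), Pioneer→Slot 4 ($150), Brightly→Slot 3 ($113), Summit→Slot 6 ($141) — total 89+150+113+141 = $493.
Larkspur's own top slot is Slot 3 ($135), but forcing Larkspur→Slot 3 and reassigning the rest optimally gives only $486 — worse by 7.

Larkspur receives Slot 2.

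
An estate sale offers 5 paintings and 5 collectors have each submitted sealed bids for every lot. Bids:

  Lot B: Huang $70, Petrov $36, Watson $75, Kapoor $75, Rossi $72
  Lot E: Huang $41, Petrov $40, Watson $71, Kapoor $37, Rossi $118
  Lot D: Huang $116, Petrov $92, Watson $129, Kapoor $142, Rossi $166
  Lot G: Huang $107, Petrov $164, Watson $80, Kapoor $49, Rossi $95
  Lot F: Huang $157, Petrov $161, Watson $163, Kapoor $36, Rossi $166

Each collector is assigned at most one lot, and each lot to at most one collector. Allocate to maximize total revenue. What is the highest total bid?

Maximum total: $657

Treat this as an assignment problem: match each collector to one lot.
Optimal: Huang→Lot B ($70), Petrov→Lot G ($164), Watson→Lot F ($163), Kapoor→Lot D ($142), Rossi→Lot E ($118) — total 70+164+163+142+118 = $657.
Row-greedy (each collector in turn takes its best remaining lot) gives $643, worse by 14.
Next-best assignment: Huang→Lot F, Petrov→Lot G, Watson→Lot B, Kapoor→Lot D, Rossi→Lot E = $656.
Swapping Rossi↔Watson (Rossi→Lot F $166, Watson→Lot E $71) loses 44.
Checked against all permutations: $657 is optimal.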